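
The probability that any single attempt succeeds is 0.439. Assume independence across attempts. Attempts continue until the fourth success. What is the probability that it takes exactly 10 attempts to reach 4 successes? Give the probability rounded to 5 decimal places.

0.09726

Y = trial on which the fourth success occurs; negative binomial, r=4, p=0.439.
P(Y=10) = C(9,3) · p^4 · (1−p)^6
= 84 · 0.037141 · 0.031173 = 0.0972556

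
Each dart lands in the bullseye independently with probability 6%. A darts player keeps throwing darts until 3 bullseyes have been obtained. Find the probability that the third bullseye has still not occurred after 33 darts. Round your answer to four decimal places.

Needing more than 33 darts ⇔ fewer than 3 successes in the first 33. With X ~ Binomial(33, 0.06), P(Y > 33) = P(X ≤ 2).
  k=0: C(33,0)·0.06^0·0.94^33 = 0.129783
  k=1: C(33,1)·0.06^1·0.94^32 = 0.273374
  k=2: C(33,2)·0.06^2·0.94^31 = 0.279190
P(X ≤ 2) = 0.682347

0.6823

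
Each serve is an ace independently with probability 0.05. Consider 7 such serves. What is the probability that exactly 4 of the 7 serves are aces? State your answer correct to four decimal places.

X ~ Binomial(n=7, p=0.05).
P(X=4) = C(7,4) · p^4 · (1−p)^3
= 35 · 6.25e-06 · 0.85737 = 0.000188

0.0002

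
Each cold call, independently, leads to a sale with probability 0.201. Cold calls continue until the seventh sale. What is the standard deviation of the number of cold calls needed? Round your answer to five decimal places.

11.76593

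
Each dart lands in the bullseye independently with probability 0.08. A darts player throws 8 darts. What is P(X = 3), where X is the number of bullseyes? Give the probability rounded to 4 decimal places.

X ~ Binomial(n=8, p=0.08).
P(X=3) = C(8,3) · p^3 · (1−p)^5
= 56 · 0.000512 · 0.65908 = 0.018897

0.0189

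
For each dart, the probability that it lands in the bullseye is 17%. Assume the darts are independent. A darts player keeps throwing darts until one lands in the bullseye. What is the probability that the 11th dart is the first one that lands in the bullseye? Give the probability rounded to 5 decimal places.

0.02638

Geometric (trials to first success), p = 0.17.
P(Y = 11) = (1−p)^10 · p = 0.15516 · 0.17 = 0.0263773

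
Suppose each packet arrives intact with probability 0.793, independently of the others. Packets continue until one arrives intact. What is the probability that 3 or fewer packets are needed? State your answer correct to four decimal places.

0.9911

Y = number of packets to the first success; geometric, p = 0.793.
P(Y ≤ 3) = 1 − (1−p)^3 = 1 − 0.008870 = 0.991130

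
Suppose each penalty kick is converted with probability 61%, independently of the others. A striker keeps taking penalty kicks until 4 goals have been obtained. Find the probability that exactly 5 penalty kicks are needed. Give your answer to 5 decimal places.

Y = trial on which the fourth success occurs; negative binomial, r=4, p=0.61.
P(Y=5) = C(4,3) · p^4 · (1−p)^1
= 4 · 0.13846 · 0.39 = 0.2159951

0.21600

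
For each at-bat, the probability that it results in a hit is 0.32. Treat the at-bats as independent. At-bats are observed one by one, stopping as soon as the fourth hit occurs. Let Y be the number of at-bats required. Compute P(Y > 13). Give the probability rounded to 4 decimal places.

Needing more than 13 at-bats ⇔ fewer than 4 successes in the first 13. With X ~ Binomial(13, 0.32), P(Y > 13) = P(X ≤ 3).
  k=0: C(13,0)·0.32^0·0.68^13 = 0.006647
  k=1: C(13,1)·0.32^1·0.68^12 = 0.040663
  k=2: C(13,2)·0.32^2·0.68^11 = 0.114813
  k=3: C(13,3)·0.32^3·0.68^10 = 0.198109
P(X ≤ 3) = 0.360233

0.3602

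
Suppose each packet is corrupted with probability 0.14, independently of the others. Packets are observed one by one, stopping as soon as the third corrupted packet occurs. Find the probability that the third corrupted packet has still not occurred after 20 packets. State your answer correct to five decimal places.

0.45502

Needing more than 20 packets ⇔ fewer than 3 successes in the first 20. With X ~ Binomial(20, 0.14), P(Y > 20) = P(X ≤ 2).
  k=0: C(20,0)·0.14^0·0.86^20 = 0.0489744
  k=1: C(20,1)·0.14^1·0.86^19 = 0.1594515
  k=2: C(20,2)·0.14^2·0.86^18 = 0.2465936
P(X ≤ 2) = 0.4550195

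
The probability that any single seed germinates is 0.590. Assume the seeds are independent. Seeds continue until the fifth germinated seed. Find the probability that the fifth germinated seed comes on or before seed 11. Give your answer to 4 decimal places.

0.8879

Finishing within 11 seeds ⇔ at least 5 successes in the first 11. With X ~ Binomial(11, 0.59), P(Y ≤ 11) = 1 − P(X ≤ 4).
  k=0: C(11,0)·0.59^0·0.41^11 = 0.000055
  k=1: C(11,1)·0.59^1·0.41^10 = 0.000871
  k=2: C(11,2)·0.59^2·0.41^9 = 0.006268
  k=3: C(11,3)·0.59^3·0.41^8 = 0.027059
  k=4: C(11,4)·0.59^4·0.41^7 = 0.077877
1 − 0.112130 = 0.887870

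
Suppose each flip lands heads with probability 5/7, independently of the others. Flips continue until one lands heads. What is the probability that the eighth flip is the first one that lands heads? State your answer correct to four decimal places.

Geometric (trials to first success), p = 0.714286.
P(Y = 8) = (1−p)^7 · p = 0.00015543 · 0.714286 = 0.000111

0.0001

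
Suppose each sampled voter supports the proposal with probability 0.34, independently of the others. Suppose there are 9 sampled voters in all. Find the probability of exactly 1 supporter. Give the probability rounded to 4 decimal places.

0.1102

X ~ Binomial(n=9, p=0.34).
P(X=1) = C(9,1) · p^1 · (1−p)^8
= 9 · 0.34 · 0.036004 = 0.110172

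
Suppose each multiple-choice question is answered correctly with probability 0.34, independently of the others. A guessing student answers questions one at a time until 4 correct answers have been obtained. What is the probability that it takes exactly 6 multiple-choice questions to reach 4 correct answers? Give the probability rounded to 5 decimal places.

Y = trial on which the fourth success occurs; negative binomial, r=4, p=0.34.
P(Y=6) = C(5,3) · p^4 · (1−p)^2
= 10 · 0.013363 · 0.4356 = 0.0582108

0.05821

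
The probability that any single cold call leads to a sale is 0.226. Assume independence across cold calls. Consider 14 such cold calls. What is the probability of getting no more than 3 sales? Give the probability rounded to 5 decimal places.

0.60670

X ~ Binomial(14, 0.226); P(X ≤ 3) = Σ C(14,k) p^k (1−p)^(14−k) over k:
  k=0: C(14,0)·0.226^0·0.774^14 = 0.0276932
  k=1: C(14,1)·0.226^1·0.774^13 = 0.1132059
  k=2: C(14,2)·0.226^2·0.774^12 = 0.2148571
  k=3: C(14,3)·0.226^3·0.774^11 = 0.2509443
Total = 0.6067005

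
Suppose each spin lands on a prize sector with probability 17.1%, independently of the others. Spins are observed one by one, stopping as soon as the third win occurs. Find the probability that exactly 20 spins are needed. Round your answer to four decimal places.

Y = trial on which the third success occurs; negative binomial, r=3, p=0.171.
P(Y=20) = C(19,2) · p^3 · (1−p)^17
= 171 · 0.0050002 · 0.04125 = 0.035270

0.0353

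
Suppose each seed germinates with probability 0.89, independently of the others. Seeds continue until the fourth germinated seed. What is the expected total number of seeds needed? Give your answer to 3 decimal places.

4.494

Y = total seeds until the fourth success; negative binomial with r=4, p=0.89.
E[Y] = r / p = 4 / 0.89 = 4.49438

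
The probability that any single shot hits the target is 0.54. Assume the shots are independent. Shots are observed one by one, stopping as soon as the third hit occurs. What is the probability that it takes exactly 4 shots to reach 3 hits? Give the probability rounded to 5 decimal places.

0.21730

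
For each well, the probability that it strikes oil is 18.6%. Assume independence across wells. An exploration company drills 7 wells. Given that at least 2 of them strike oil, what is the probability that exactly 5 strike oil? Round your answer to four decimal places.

0.0081

X ~ Binomial(7, 0.186). Want P(X=5 | X≥2) = P(X=5) / P(X≥2).
P(X=5) = C(7,5)·0.186^5·0.814^2 = 0.003098
P(X≥2) = 1 − 0.236794 − 0.378754 = 0.384452
Ratio = 0.003098 / 0.384452 = 0.008057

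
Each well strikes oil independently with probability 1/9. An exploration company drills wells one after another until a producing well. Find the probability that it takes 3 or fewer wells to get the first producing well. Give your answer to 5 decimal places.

0.29767

Y = number of wells to the first success; geometric, p = 0.111111.
P(Y ≤ 3) = 1 − (1−p)^3 = 1 − 0.7023320 = 0.2976680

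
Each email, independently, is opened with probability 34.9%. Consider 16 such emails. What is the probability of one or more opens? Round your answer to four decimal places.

P(at least one) = 1 − P(none) = 1 − (1 − 0.349)^16
= 1 − 0.001041 = 0.998959

0.9990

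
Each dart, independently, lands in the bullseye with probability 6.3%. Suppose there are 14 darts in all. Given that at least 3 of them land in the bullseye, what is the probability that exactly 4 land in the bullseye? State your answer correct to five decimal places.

X ~ Binomial(14, 0.063). Want P(X=4 | X≥3) = P(X=4) / P(X≥3).
P(X=4) = C(14,4)·0.063^4·0.937^10 = 0.0082261
P(X≥3) = 1 − 0.4021187 − 0.3785151 − 0.1654236 = 0.0539425
Ratio = 0.0082261 / 0.0539425 = 0.1524969

0.15250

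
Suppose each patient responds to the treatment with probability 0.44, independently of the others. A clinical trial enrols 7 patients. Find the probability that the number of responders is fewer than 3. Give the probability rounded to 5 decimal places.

0.33617

X ~ Binomial(7, 0.44); P(X ≤ 2) = Σ C(7,k) p^k (1−p)^(7−k) over k:
  k=0: C(7,0)·0.44^0·0.56^7 = 0.0172709
  k=1: C(7,1)·0.44^1·0.56^6 = 0.0949902
  k=2: C(7,2)·0.44^2·0.56^5 = 0.2239055
Total = 0.3361667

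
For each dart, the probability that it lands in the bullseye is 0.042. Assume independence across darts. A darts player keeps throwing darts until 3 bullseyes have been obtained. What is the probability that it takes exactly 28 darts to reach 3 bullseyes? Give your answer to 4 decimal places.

0.0089

Y = trial on which the third success occurs; negative binomial, r=3, p=0.042.
P(Y=28) = C(27,2) · p^3 · (1−p)^25
= 351 · 7.4088e-05 · 0.34209 = 0.008896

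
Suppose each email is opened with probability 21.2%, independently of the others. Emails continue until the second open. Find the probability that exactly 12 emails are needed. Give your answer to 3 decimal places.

Y = trial on which the second success occurs; negative binomial, r=2, p=0.212.
P(Y=12) = C(11,1) · p^2 · (1−p)^10
= 11 · 0.044944 · 0.092313 = 0.04564

0.046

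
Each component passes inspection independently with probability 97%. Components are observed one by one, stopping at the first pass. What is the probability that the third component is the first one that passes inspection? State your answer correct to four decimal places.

Geometric (trials to first success), p = 0.97.
P(Y = 3) = (1−p)^2 · p = 0.0009 · 0.97 = 0.000873

0.0009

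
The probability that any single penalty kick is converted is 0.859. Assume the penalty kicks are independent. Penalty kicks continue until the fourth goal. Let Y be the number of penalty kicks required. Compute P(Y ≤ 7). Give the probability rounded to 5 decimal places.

0.99032

Finishing within 7 penalty kicks ⇔ at least 4 successes in the first 7. With X ~ Binomial(7, 0.859), P(Y ≤ 7) = 1 − P(X ≤ 3).
  k=0: C(7,0)·0.859^0·0.141^7 = 0.0000011
  k=1: C(7,1)·0.859^1·0.141^6 = 0.0000473
  k=2: C(7,2)·0.859^2·0.141^5 = 0.0008636
  k=3: C(7,3)·0.859^3·0.141^4 = 0.0087685
1 − 0.0096804 = 0.9903196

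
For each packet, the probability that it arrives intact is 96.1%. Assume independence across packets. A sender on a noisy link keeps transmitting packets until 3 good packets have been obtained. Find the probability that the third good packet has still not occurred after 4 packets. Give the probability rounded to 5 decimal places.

Needing more than 4 packets ⇔ fewer than 3 successes in the first 4. With X ~ Binomial(4, 0.961), P(Y > 4) = P(X ≤ 2).
  k=0: C(4,0)·0.961^0·0.039^4 = 0.0000023
  k=1: C(4,1)·0.961^1·0.039^3 = 0.0002280
  k=2: C(4,2)·0.961^2·0.039^2 = 0.0084281
P(X ≤ 2) = 0.0086584

0.00866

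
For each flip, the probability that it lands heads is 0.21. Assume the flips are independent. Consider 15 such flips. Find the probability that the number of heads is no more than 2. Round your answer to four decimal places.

0.3615

X ~ Binomial(15, 0.21); P(X ≤ 2) = Σ C(15,k) p^k (1−p)^(15−k) over k:
  k=0: C(15,0)·0.21^0·0.79^15 = 0.029134
  k=1: C(15,1)·0.21^1·0.79^14 = 0.116169
  k=2: C(15,2)·0.21^2·0.79^13 = 0.216162
Total = 0.361466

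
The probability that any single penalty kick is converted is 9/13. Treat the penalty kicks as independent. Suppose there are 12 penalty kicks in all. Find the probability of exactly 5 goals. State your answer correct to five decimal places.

X ~ Binomial(n=12, p=0.692308).
P(X=5) = C(12,5) · p^5 · (1−p)^7
= 792 · 0.15904 · 0.00026111 = 0.0328880

0.03289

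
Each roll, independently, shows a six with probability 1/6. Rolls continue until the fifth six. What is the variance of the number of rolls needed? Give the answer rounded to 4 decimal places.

150.0000

Y = total rolls until the fifth success; negative binomial with r=5, p=0.166667.
Var(Y) = r(1−p)/p² = 5·0.833333 / 0.166667² = 150.000000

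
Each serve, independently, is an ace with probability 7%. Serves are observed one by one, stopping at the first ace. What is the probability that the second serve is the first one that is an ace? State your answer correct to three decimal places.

0.065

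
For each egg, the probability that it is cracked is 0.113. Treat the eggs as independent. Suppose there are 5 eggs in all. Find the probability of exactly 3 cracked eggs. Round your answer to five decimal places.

0.01135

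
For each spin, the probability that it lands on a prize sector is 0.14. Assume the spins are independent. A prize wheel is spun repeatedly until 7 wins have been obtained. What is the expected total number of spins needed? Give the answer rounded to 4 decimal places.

50.0000

Y = total spins until the seventh success; negative binomial with r=7, p=0.14.
E[Y] = r / p = 7 / 0.14 = 50.000000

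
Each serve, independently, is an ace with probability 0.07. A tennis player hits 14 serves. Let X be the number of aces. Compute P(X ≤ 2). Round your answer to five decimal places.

X ~ Binomial(14, 0.07); P(X ≤ 2) = Σ C(14,k) p^k (1−p)^(14−k) over k:
  k=0: C(14,0)·0.07^0·0.93^14 = 0.3620439
  k=1: C(14,1)·0.07^1·0.93^13 = 0.3815087
  k=2: C(14,2)·0.07^2·0.93^12 = 0.1866521
Total = 0.9302047

0.93020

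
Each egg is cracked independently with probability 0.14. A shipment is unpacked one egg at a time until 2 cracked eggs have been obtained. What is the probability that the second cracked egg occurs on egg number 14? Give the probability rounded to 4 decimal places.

0.0417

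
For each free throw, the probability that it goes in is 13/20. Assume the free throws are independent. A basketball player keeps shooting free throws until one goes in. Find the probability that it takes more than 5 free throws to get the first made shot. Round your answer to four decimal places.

0.0053

Y = number of free throws to the first success; geometric, p = 0.65.
P(Y > 5) = P(first 5 all fail) = (1−p)^5 = 0.005252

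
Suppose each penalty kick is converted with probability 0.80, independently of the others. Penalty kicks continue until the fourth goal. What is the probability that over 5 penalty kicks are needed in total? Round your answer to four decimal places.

Needing more than 5 penalty kicks ⇔ fewer than 4 successes in the first 5. With X ~ Binomial(5, 0.80), P(Y > 5) = P(X ≤ 3).
  k=0: C(5,0)·0.80^0·0.20^5 = 0.000320
  k=1: C(5,1)·0.80^1·0.20^4 = 0.006400
  k=2: C(5,2)·0.80^2·0.20^3 = 0.051200
  k=3: C(5,3)·0.80^3·0.20^2 = 0.204800
P(X ≤ 3) = 0.262720

0.2627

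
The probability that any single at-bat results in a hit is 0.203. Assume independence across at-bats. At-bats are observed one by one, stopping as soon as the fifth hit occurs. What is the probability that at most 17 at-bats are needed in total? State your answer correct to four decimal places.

0.2521

Finishing within 17 at-bats ⇔ at least 5 successes in the first 17. With X ~ Binomial(17, 0.203), P(Y ≤ 17) = 1 − P(X ≤ 4).
  k=0: C(17,0)·0.203^0·0.797^17 = 0.021125
  k=1: C(17,1)·0.203^1·0.797^16 = 0.091470
  k=2: C(17,2)·0.203^2·0.797^15 = 0.186383
  k=3: C(17,3)·0.203^3·0.797^14 = 0.237363
  k=4: C(17,4)·0.203^4·0.797^13 = 0.211602
1 − 0.747942 = 0.252058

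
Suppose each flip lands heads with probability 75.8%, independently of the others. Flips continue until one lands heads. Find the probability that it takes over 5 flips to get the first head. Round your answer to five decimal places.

Y = number of flips to the first success; geometric, p = 0.758.
P(Y > 5) = P(first 5 all fail) = (1−p)^5 = 0.0008300

0.00083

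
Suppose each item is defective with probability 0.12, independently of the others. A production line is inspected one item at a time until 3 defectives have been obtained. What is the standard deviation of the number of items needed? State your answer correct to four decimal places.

13.5401

Y = total items until the third success; negative binomial with r=3, p=0.12.
SD(Y) = √[r(1−p)/p²] = √(183.333333) = 13.540064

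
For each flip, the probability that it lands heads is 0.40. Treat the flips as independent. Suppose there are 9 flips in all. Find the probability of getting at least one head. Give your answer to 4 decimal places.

0.9899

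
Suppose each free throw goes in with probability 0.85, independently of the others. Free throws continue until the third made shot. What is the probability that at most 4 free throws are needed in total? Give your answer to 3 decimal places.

Finishing within 4 free throws ⇔ at least 3 successes in the first 4. With X ~ Binomial(4, 0.85), P(Y ≤ 4) = 1 − P(X ≤ 2).
  k=0: C(4,0)·0.85^0·0.15^4 = 0.00051
  k=1: C(4,1)·0.85^1·0.15^3 = 0.01148
  k=2: C(4,2)·0.85^2·0.15^2 = 0.09754
1 − 0.10952 = 0.89048

0.890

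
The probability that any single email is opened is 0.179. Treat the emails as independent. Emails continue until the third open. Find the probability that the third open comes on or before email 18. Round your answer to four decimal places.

0.6497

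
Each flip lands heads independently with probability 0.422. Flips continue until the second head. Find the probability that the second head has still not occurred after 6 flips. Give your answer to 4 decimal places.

Needing more than 6 flips ⇔ fewer than 2 successes in the first 6. With X ~ Binomial(6, 0.422), P(Y > 6) = P(X ≤ 1).
  k=0: C(6,0)·0.422^0·0.578^6 = 0.037288
  k=1: C(6,1)·0.422^1·0.578^5 = 0.163344
P(X ≤ 1) = 0.200632

0.2006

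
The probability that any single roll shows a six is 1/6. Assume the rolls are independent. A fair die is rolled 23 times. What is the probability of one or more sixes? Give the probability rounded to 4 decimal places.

0.9849

P(at least one) = 1 − P(none) = 1 − (1 − 0.166667)^23
= 1 − 0.015095 = 0.984905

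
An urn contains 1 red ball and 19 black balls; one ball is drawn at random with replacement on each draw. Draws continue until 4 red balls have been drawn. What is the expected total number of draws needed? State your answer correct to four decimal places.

Y = total draws until the fourth success; negative binomial with r=4, p=0.05.
E[Y] = r / p = 4 / 0.05 = 80.000000

80.0000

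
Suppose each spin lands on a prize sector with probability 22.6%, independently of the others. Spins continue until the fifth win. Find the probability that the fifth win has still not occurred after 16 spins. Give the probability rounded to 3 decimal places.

Needing more than 16 spins ⇔ fewer than 5 successes in the first 16. With X ~ Binomial(16, 0.226), P(Y > 16) = P(X ≤ 4).
  k=0: C(16,0)·0.226^0·0.774^16 = 0.01659
  k=1: C(16,1)·0.226^1·0.774^15 = 0.07751
  k=2: C(16,2)·0.226^2·0.774^14 = 0.16974
  k=3: C(16,3)·0.226^3·0.774^13 = 0.23128
  k=4: C(16,4)·0.226^4·0.774^12 = 0.21948
P(X ≤ 4) = 0.71460

0.715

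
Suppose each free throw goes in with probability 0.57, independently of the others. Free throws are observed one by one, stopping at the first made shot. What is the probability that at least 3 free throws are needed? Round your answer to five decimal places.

0.18490

Y = number of free throws to the first success; geometric, p = 0.57.
P(Y > 2) = P(first 2 all fail) = (1−p)^2 = 0.1849000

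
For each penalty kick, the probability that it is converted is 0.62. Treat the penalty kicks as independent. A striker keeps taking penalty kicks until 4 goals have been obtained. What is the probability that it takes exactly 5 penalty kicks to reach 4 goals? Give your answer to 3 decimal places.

Y = trial on which the fourth success occurs; negative binomial, r=4, p=0.62.
P(Y=5) = C(4,3) · p^4 · (1−p)^1
= 4 · 0.14776 · 0.38 = 0.22460

0.225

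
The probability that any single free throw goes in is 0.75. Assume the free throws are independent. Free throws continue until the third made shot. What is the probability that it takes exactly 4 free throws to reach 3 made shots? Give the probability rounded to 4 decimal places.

Y = trial on which the third success occurs; negative binomial, r=3, p=0.75.
P(Y=4) = C(3,2) · p^3 · (1−p)^1
= 3 · 0.42188 · 0.25 = 0.316406

0.3164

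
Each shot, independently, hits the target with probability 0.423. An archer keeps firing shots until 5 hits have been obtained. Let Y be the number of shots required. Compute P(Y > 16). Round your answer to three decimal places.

0.124

Needing more than 16 shots ⇔ fewer than 5 successes in the first 16. With X ~ Binomial(16, 0.423), P(Y > 16) = P(X ≤ 4).
  k=0: C(16,0)·0.423^0·0.577^16 = 0.00015
  k=1: C(16,1)·0.423^1·0.577^15 = 0.00177
  k=2: C(16,2)·0.423^2·0.577^14 = 0.00973
  k=3: C(16,3)·0.423^3·0.577^13 = 0.03330
  k=4: C(16,4)·0.423^4·0.577^12 = 0.07935
P(X ≤ 4) = 0.12431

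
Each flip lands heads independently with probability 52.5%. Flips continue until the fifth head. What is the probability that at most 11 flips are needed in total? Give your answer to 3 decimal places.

Finishing within 11 flips ⇔ at least 5 successes in the first 11. With X ~ Binomial(11, 0.525), P(Y ≤ 11) = 1 − P(X ≤ 4).
  k=0: C(11,0)·0.525^0·0.475^11 = 0.00028
  k=1: C(11,1)·0.525^1·0.475^10 = 0.00338
  k=2: C(11,2)·0.525^2·0.475^9 = 0.01866
  k=3: C(11,3)·0.525^3·0.475^8 = 0.06187
  k=4: C(11,4)·0.525^4·0.475^7 = 0.13677
1 − 0.22096 = 0.77904

0.779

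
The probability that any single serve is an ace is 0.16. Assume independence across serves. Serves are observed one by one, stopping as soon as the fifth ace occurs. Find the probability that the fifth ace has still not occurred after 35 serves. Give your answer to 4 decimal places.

0.3209

Needing more than 35 serves ⇔ fewer than 5 successes in the first 35. With X ~ Binomial(35, 0.16), P(Y > 35) = P(X ≤ 4).
  k=0: C(35,0)·0.16^0·0.84^35 = 0.002238
  k=1: C(35,1)·0.16^1·0.84^34 = 0.014917
  k=2: C(35,2)·0.16^2·0.84^33 = 0.048303
  k=3: C(35,3)·0.16^3·0.84^32 = 0.101206
  k=4: C(35,4)·0.16^4·0.84^31 = 0.154219
P(X ≤ 4) = 0.320883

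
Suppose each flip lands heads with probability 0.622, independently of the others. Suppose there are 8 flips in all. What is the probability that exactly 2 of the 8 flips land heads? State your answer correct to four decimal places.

0.0316

X ~ Binomial(n=8, p=0.622).
P(X=2) = C(8,2) · p^2 · (1−p)^6
= 28 · 0.38688 · 0.0029171 = 0.031600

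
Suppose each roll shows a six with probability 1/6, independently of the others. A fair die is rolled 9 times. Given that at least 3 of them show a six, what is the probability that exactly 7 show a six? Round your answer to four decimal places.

0.0005

X ~ Binomial(9, 0.166667). Want P(X=7 | X≥3) = P(X=7) / P(X≥3).
P(X=7) = C(9,7)·0.166667^7·0.833333^2 = 0.000089
P(X≥3) = 1 − 0.193807 − 0.348852 − 0.279082 = 0.178260
Ratio = 0.000089 / 0.178260 = 0.000501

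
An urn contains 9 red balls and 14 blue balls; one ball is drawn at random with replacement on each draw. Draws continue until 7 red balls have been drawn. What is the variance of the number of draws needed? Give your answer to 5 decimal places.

27.82716

Y = total draws until the seventh success; negative binomial with r=7, p=0.391304.
Var(Y) = r(1−p)/p² = 7·0.608696 / 0.391304² = 27.8271605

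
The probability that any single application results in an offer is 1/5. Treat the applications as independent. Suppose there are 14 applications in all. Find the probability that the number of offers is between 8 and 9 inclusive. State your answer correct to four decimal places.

0.0024

X ~ Binomial(14, 0.20); P(8 ≤ X ≤ 9) = Σ C(14,k) p^k (1−p)^(14−k) over k:
  k=8: C(14,8)·0.20^8·0.80^6 = 0.002015
  k=9: C(14,9)·0.20^9·0.80^5 = 0.000336
Total = 0.002351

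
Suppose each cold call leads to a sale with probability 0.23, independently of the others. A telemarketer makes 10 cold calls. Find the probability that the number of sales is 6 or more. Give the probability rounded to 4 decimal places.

0.0130

X ~ Binomial(10, 0.23); P(X ≥ 6) = Σ C(10,k) p^k (1−p)^(10−k) over k:
  k=6: C(10,6)·0.23^6·0.77^4 = 0.010928
  k=7: C(10,7)·0.23^7·0.77^3 = 0.001865
  k=8: C(10,8)·0.23^8·0.77^2 = 0.000209
  k=9: C(10,9)·0.23^9·0.77^1 = 0.000014
  k=10: C(10,10)·0.23^10·0.77^0 = 0.000000
Total = 0.013017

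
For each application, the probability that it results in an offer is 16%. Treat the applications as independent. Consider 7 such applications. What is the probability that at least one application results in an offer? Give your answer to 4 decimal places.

0.7049

P(at least one) = 1 − P(none) = 1 − (1 − 0.16)^7
= 1 − 0.295090 = 0.704910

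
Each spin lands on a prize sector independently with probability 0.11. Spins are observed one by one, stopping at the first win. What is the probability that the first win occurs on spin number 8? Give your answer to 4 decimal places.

0.0487

Geometric (trials to first success), p = 0.11.
P(Y = 8) = (1−p)^7 · p = 0.44231 · 0.11 = 0.048654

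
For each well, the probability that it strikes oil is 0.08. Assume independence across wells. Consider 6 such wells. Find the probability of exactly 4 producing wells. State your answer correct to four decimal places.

X ~ Binomial(n=6, p=0.08).
P(X=4) = C(6,4) · p^4 · (1−p)^2
= 15 · 4.096e-05 · 0.8464 = 0.000520

0.0005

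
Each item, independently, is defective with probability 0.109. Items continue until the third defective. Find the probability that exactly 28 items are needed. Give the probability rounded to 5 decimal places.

Y = trial on which the third success occurs; negative binomial, r=3, p=0.109.
P(Y=28) = C(27,2) · p^3 · (1−p)^25
= 351 · 0.001295 · 0.05584 = 0.0253822

0.02538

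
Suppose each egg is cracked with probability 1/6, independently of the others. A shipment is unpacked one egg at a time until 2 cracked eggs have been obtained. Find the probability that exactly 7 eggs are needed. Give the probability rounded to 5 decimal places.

0.06698

Y = trial on which the second success occurs; negative binomial, r=2, p=0.166667.
P(Y=7) = C(6,1) · p^2 · (1−p)^5
= 6 · 0.027778 · 0.40188 = 0.0669796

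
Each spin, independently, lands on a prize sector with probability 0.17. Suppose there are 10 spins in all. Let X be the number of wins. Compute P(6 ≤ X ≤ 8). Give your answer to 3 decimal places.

0.003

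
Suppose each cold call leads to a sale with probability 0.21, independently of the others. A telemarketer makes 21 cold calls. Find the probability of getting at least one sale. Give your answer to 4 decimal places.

0.9929

P(at least one) = 1 − P(none) = 1 − (1 − 0.21)^21
= 1 − 0.007082 = 0.992918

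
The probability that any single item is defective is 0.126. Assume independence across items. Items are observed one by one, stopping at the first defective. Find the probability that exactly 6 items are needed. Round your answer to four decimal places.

Geometric (trials to first success), p = 0.126.
P(Y = 6) = (1−p)^5 · p = 0.50998 · 0.126 = 0.064258

0.0643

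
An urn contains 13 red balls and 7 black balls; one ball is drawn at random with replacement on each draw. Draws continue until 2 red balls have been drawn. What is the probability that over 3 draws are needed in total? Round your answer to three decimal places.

Needing more than 3 draws ⇔ fewer than 2 successes in the first 3. With X ~ Binomial(3, 0.65), P(Y > 3) = P(X ≤ 1).
  k=0: C(3,0)·0.65^0·0.35^3 = 0.04288
  k=1: C(3,1)·0.65^1·0.35^2 = 0.23888
P(X ≤ 1) = 0.28175

0.282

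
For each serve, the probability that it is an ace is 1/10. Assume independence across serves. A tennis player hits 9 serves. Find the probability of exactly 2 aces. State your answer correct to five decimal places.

X ~ Binomial(n=9, p=0.10).
P(X=2) = C(9,2) · p^2 · (1−p)^7
= 36 · 0.01 · 0.4783 = 0.1721869

0.17219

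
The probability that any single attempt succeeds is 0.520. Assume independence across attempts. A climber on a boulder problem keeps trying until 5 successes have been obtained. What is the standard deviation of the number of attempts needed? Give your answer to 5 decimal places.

Y = total attempts until the fifth success; negative binomial with r=5, p=0.52.
SD(Y) = √[r(1−p)/p²] = √(8.8757396) = 2.9792180

2.97922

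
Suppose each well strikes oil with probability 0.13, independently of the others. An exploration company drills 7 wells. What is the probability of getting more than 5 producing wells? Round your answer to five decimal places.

0.00003

X ~ Binomial(7, 0.13); P(X ≥ 6) = Σ C(7,k) p^k (1−p)^(7−k) over k:
  k=6: C(7,6)·0.13^6·0.87^1 = 0.0000294
  k=7: C(7,7)·0.13^7·0.87^0 = 0.0000006
Total = 0.0000300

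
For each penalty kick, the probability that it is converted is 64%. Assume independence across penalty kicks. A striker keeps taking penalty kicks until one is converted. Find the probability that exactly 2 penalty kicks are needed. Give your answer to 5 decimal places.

Geometric (trials to first success), p = 0.64.
P(Y = 2) = (1−p)^1 · p = 0.36 · 0.64 = 0.2304000

0.23040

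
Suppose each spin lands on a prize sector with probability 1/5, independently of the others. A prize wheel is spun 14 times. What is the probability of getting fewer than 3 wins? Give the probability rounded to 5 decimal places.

X ~ Binomial(14, 0.20); P(X ≤ 2) = Σ C(14,k) p^k (1−p)^(14−k) over k:
  k=0: C(14,0)·0.20^0·0.80^14 = 0.0439805
  k=1: C(14,1)·0.20^1·0.80^13 = 0.1539316
  k=2: C(14,2)·0.20^2·0.80^12 = 0.2501389
Total = 0.4480510

0.44805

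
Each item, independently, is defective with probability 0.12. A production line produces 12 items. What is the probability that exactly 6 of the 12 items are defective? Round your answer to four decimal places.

0.0013

X ~ Binomial(n=12, p=0.12).
P(X=6) = C(12,6) · p^6 · (1−p)^6
= 924 · 2.986e-06 · 0.4644 = 0.001281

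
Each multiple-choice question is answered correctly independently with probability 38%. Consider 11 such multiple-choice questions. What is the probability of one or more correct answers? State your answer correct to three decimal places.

P(at least one) = 1 − P(none) = 1 − (1 − 0.38)^11
= 1 − 0.00520 = 0.99480

0.995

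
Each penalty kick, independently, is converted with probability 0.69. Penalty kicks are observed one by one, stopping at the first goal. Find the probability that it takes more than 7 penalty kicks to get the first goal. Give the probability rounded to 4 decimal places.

0.0003

Y = number of penalty kicks to the first success; geometric, p = 0.69.
P(Y > 7) = P(first 7 all fail) = (1−p)^7 = 0.000275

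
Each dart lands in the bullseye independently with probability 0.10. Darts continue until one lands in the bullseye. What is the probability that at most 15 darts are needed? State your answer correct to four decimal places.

Y = number of darts to the first success; geometric, p = 0.10.
P(Y ≤ 15) = 1 − (1−p)^15 = 1 − 0.205891 = 0.794109

0.7941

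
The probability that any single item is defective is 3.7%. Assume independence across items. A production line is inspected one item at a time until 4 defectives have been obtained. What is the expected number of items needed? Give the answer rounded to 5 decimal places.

108.10811

Y = total items until the fourth success; negative binomial with r=4, p=0.037.
E[Y] = r / p = 4 / 0.037 = 108.1081081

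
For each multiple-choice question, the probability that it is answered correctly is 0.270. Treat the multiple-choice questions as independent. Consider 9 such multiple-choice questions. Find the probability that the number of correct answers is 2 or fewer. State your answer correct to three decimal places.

X ~ Binomial(9, 0.27); P(X ≤ 2) = Σ C(9,k) p^k (1−p)^(9−k) over k:
  k=0: C(9,0)·0.27^0·0.73^9 = 0.05887
  k=1: C(9,1)·0.27^1·0.73^8 = 0.19597
  k=2: C(9,2)·0.27^2·0.73^7 = 0.28993
Total = 0.54477

0.545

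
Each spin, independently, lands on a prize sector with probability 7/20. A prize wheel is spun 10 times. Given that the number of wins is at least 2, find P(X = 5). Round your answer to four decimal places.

X ~ Binomial(10, 0.35). Want P(X=5 | X≥2) = P(X=5) / P(X≥2).
P(X=5) = C(10,5)·0.35^5·0.65^5 = 0.153570
P(X≥2) = 1 − 0.013463 − 0.072492 = 0.914046
Ratio = 0.153570 / 0.914046 = 0.168012

0.1680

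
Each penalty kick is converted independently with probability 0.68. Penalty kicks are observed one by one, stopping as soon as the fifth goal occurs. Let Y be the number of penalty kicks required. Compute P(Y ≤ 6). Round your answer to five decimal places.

Finishing within 6 penalty kicks ⇔ at least 5 successes in the first 6. With X ~ Binomial(6, 0.68), P(Y ≤ 6) = 1 − P(X ≤ 4).
  k=0: C(6,0)·0.68^0·0.32^6 = 0.0010737
  k=1: C(6,1)·0.68^1·0.32^5 = 0.0136902
  k=2: C(6,2)·0.68^2·0.32^4 = 0.0727292
  k=3: C(6,3)·0.68^3·0.32^3 = 0.2060662
  k=4: C(6,4)·0.68^4·0.32^2 = 0.3284179
1 − 0.6219773 = 0.3780227

0.37802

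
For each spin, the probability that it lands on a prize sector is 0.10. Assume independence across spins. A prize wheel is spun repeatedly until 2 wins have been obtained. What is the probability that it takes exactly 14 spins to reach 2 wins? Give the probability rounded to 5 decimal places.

0.03672

Y = trial on which the second success occurs; negative binomial, r=2, p=0.10.
P(Y=14) = C(13,1) · p^2 · (1−p)^12
= 13 · 0.01 · 0.28243 = 0.0367158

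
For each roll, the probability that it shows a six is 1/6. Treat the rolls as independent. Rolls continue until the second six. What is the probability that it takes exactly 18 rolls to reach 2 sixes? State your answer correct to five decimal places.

Y = trial on which the second success occurs; negative binomial, r=2, p=0.166667.
P(Y=18) = C(17,1) · p^2 · (1−p)^16
= 17 · 0.027778 · 0.054088 = 0.0255415

0.02554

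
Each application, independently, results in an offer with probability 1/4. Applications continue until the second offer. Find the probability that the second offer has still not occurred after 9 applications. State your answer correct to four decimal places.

0.3003

Needing more than 9 applications ⇔ fewer than 2 successes in the first 9. With X ~ Binomial(9, 0.25), P(Y > 9) = P(X ≤ 1).
  k=0: C(9,0)·0.25^0·0.75^9 = 0.075085
  k=1: C(9,1)·0.25^1·0.75^8 = 0.225254
P(X ≤ 1) = 0.300339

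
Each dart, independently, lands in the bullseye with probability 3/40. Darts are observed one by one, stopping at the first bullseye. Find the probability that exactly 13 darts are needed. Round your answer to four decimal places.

0.0294

Geometric (trials to first success), p = 0.075.
P(Y = 13) = (1−p)^12 · p = 0.39237 · 0.075 = 0.029428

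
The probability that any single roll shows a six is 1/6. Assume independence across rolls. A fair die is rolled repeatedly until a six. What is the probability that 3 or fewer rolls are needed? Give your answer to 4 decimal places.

Y = number of rolls to the first success; geometric, p = 0.166667.
P(Y ≤ 3) = 1 − (1−p)^3 = 1 − 0.578704 = 0.421296

0.4213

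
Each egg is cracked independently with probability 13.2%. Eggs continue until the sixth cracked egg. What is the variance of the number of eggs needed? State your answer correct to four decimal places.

298.8981

Y = total eggs until the sixth success; negative binomial with r=6, p=0.132.
Var(Y) = r(1−p)/p² = 6·0.868 / 0.132² = 298.898072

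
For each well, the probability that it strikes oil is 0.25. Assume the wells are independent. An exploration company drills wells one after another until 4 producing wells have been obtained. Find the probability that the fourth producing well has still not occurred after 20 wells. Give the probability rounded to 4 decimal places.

Needing more than 20 wells ⇔ fewer than 4 successes in the first 20. With X ~ Binomial(20, 0.25), P(Y > 20) = P(X ≤ 3).
  k=0: C(20,0)·0.25^0·0.75^20 = 0.003171
  k=1: C(20,1)·0.25^1·0.75^19 = 0.021141
  k=2: C(20,2)·0.25^2·0.75^18 = 0.066948
  k=3: C(20,3)·0.25^3·0.75^17 = 0.133896
P(X ≤ 3) = 0.225156

0.2252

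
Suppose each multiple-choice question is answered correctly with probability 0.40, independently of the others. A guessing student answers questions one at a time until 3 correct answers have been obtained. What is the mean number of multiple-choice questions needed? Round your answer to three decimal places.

7.500

Y = total multiple-choice questions until the third success; negative binomial with r=3, p=0.40.
E[Y] = r / p = 3 / 0.40 = 7.50000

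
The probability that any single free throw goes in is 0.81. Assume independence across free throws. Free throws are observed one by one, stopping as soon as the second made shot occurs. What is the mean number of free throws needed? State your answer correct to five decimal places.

Y = total free throws until the second success; negative binomial with r=2, p=0.81.
E[Y] = r / p = 2 / 0.81 = 2.4691358

2.46914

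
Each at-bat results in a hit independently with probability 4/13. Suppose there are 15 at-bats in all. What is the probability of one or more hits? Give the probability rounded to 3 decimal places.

0.996

P(at least one) = 1 − P(none) = 1 − (1 − 0.307692)^15
= 1 − 0.00402 = 0.99598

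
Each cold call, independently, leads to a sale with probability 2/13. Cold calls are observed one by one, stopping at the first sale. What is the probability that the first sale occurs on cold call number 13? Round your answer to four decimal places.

Geometric (trials to first success), p = 0.153846.
P(Y = 13) = (1−p)^12 · p = 0.13471 · 0.153846 = 0.020724

0.0207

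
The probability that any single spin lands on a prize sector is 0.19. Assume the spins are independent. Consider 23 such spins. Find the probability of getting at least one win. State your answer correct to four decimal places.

P(at least one) = 1 − P(none) = 1 − (1 − 0.19)^23
= 1 − 0.007855 = 0.992145

0.9921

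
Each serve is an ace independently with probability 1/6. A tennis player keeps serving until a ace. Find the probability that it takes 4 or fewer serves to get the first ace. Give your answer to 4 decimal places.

0.5177

Y = number of serves to the first success; geometric, p = 0.166667.
P(Y ≤ 4) = 1 − (1−p)^4 = 1 − 0.482253 = 0.517747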